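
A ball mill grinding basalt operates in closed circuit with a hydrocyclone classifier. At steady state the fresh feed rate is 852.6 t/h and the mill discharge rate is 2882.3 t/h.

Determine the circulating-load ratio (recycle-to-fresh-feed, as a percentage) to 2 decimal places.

CL = 238.06 %

Discharge = new feed + return, hence
R = M − F = 2882.3 − 852.6 = 2029.7 t/h
CL = 100·R/F = 100·2029.7/852.6 = 238.06 %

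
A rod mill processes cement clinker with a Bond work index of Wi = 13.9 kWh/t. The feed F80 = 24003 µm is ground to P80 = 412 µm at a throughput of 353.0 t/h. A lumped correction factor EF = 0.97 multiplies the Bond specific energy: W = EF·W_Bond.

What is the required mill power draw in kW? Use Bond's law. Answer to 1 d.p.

Bond:  W = 10 Wi (1/√P − 1/√F)
W = 10·13.9·(1/√412 − 1/√24003) = 10·13.9·(0.042812) = 5.9509 kWh/t
W_actual = 0.97 × 5.9509 = 5.7723 kWh/t
Mill draw = 5.7723 × 353.0 = 2037.6 kW

P = 2037.6 kW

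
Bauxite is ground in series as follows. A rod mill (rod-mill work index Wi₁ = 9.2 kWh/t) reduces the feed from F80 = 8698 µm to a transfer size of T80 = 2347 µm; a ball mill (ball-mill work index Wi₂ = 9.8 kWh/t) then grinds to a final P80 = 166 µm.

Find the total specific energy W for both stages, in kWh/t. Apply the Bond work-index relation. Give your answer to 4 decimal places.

W = 10·Wi·(P80^(-½) − F80^(-½))
Stage 1 (8698→2347 µm, Wi₁=9.2): W₁ = 10·9.2·(0.020642 − 0.010722) = 0.9126 kWh/t
Stage 2 (2347→166 µm, Wi₂=9.8): W₂ = 10·9.8·(0.077615 − 0.020642) = 5.5834 kWh/t
W = W₁ + W₂ = 0.9126 + 5.5834 = 6.4960 kWh/t

W = 6.4960 kWh/t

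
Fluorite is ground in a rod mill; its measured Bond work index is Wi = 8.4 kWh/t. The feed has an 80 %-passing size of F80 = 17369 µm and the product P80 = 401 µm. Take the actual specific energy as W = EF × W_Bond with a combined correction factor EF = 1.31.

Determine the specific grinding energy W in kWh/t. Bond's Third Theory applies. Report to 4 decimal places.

W = 4.6602 kWh/t

W = 10 Wi / √P80 − 10 Wi / √F80
1/√401 = 0.049938;  1/√17369 = 0.007588
W = 10·8.4·(0.049938 − 0.007588) = 3.5574 kWh/t
W_actual = 1.31 × 3.5574 = 4.6602 kWh/t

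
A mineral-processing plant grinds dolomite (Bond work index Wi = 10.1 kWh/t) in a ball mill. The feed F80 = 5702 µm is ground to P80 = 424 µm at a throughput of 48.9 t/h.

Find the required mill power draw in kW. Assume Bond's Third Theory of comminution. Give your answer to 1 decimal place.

W = 10·Wi·(P80^(-½) − F80^(-½))
W = 10·10.1·(1/√424 − 1/√5702) = 10·10.1·(0.035321) = 3.5675 kWh/t
P_mill = W·ṁ = 3.5675·48.9 = 174.4 kW

P = 174.4 kW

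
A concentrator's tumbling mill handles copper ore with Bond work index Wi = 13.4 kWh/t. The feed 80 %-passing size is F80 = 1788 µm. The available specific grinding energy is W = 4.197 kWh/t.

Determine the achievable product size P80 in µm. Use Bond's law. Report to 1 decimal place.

P80 = 330.9 µm

W = 10 Wi (P80^-0.5 − F80^-0.5)
⇒ 1/√P80 = W/(10·Wi) + 1/√F80
  = 4.1970/(10·13.4) + 1/√1788 = 0.031321 + 0.023649 = 0.054970
P80 = (1/0.054970)² = 18.1917² = 330.94 µm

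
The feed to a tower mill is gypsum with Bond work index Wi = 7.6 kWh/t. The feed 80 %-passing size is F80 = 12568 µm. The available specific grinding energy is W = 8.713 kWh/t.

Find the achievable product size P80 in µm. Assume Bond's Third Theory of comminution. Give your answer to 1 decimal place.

P80 = 65.5 µm

W = 10 Wi (P80^-0.5 − F80^-0.5)
1/√P80 = 1/√F80 + W/(10·Wi)
  = 8.7130/(10·7.6) + 1/√12568 = 0.114645 + 0.008920 = 0.123565
P80 = (1/0.123565)² = 8.0929² = 65.50 µm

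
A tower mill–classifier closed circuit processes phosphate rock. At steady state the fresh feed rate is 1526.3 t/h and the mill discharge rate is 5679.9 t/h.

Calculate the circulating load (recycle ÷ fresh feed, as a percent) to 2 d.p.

CL = 272.14 %

Steady state: M = F + R.
R = M − F = 5679.9 − 1526.3 = 4153.6 t/h
CL = 100·R/F = 100·4153.6/1526.3 = 272.14 %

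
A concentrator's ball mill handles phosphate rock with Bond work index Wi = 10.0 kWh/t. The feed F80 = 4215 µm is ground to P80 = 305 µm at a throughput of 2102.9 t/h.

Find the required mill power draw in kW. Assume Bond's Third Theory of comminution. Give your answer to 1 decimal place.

P = 8802.1 kW

Bond: W = 10·Wi·(1/√P80 − 1/√F80)
W = 10·10.0·(1/√305 − 1/√4215) = 10·10.0·(0.041857) = 4.1857 kWh/t
Power = W × throughput = 4.1857 kWh/t × 2102.9 t/h = 8802.1 kW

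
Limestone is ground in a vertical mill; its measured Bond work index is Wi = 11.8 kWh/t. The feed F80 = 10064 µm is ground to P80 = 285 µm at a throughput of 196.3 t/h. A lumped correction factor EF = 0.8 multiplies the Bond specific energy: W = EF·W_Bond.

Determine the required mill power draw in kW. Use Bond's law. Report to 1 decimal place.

P = 912.9 kW

Bond: W = 10·Wi·(1/√P80 − 1/√F80)
W = 10·11.8·(1/√285 − 1/√10064) = 10·11.8·(0.049267) = 5.8135 kWh/t
Corrected W = EF·W_Bond = 0.8·5.8135 = 4.6508 kWh/t
Mill draw = 4.6508 × 196.3 = 912.9 kW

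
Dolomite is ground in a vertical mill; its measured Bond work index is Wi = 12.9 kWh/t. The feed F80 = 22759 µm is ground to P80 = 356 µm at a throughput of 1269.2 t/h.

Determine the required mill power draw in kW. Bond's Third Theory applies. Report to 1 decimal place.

W = 10 Wi / √P80 − 10 Wi / √F80
W = 10·12.9·(1/√356 − 1/√22759) = 10·12.9·(0.046371) = 5.9819 kWh/t
P = W·T = 5.9819·1269.2 = 7592.2 kW

P = 7592.2 kW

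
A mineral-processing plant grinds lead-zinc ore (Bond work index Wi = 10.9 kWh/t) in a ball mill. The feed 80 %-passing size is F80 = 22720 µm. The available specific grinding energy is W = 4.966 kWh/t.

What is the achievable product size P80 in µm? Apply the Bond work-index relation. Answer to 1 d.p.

P80 = 367.1 µm

W = 10·Wi·[P80^(−½) − F80^(−½)]
P80^(−½) = W/(10 Wi) + F80^(−½)
  = 4.9660/(10·10.9) + 1/√22720 = 0.045560 + 0.006634 = 0.052194
P80 = (1/0.052194)² = 19.1593² = 367.08 µm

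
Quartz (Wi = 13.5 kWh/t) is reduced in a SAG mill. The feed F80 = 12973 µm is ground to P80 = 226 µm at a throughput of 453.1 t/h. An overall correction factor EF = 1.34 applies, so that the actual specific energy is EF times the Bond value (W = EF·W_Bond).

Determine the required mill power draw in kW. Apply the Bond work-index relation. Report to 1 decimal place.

W = 10 Wi (1/√P80 − 1/√F80)  [Bond]
W = 10·13.5·(1/√226 − 1/√12973) = 10·13.5·(0.057739) = 7.7948 kWh/t
W_actual = 1.34 × 7.7948 = 10.4450 kWh/t
Power = W × throughput = 10.4450 kWh/t × 453.1 t/h = 4732.6 kW

P = 4732.6 kW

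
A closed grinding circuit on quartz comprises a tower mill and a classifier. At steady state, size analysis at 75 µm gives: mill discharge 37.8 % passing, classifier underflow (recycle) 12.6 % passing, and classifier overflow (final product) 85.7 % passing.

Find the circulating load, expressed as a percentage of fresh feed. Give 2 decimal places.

Classifier node, passing 75 µm:
(1+r)·d = r·u + o ⇒ r = (o−d)/(d−u)
r = (85.7 − 37.8)/(37.8 − 12.6) = 47.9/25.2 = 1.9008
CL = 100·r = 190.08 %

CL = 190.08 %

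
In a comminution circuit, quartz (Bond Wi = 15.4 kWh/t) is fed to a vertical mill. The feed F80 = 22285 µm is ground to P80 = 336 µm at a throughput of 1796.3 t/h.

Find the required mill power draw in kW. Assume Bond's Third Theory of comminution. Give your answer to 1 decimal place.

W = 10·Wi·[P80^(−½) − F80^(−½)]
W = 10·15.4·(1/√336 − 1/√22285) = 10·15.4·(0.047856) = 7.3698 kWh/t
P = W·T = 7.3698·1796.3 = 13238.3 kW

P = 13238.3 kW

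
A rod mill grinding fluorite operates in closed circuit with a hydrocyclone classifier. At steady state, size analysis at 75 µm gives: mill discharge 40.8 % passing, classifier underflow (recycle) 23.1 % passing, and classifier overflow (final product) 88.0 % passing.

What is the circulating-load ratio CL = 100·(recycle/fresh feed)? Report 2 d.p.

CL = 266.67 %

Mass balance on the −75 µm fraction:
(1+r)·d = r·u + o ⇒ r = (o−d)/(d−u)
r = (88.0 − 40.8)/(40.8 − 23.1) = 47.2/17.7 = 2.6667
CL = 100·r = 266.67 %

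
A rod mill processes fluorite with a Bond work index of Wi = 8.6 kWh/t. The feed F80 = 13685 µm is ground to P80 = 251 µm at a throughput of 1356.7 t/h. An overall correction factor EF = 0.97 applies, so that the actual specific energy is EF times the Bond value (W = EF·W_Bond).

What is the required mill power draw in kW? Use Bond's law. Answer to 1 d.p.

P = 6176.1 kW

W = 10·Wi·[P80^(−½) − F80^(−½)]
W = 10·8.6·(1/√251 − 1/√13685) = 10·8.6·(0.054571) = 4.6931 kWh/t
W_actual = 0.97 × 4.6931 = 4.5523 kWh/t
Power = W × throughput = 4.5523 kWh/t × 1356.7 t/h = 6176.1 kW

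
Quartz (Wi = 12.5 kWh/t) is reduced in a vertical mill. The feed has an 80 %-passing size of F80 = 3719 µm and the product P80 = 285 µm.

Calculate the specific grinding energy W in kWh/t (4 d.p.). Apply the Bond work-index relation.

W = 5.3546 kWh/t

W = 10 Wi (P80^-0.5 − F80^-0.5)
1/√285 = 0.059235;  1/√3719 = 0.016398
W = 10·12.5·(0.059235 − 0.016398) = 5.3546 kWh/t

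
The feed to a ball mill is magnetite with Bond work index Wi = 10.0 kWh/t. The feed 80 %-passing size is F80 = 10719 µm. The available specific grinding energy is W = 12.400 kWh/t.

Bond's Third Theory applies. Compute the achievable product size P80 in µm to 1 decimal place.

Bond: W = 10·Wi·(1/√P80 − 1/√F80)
1/√P80 = 1/√F80 + W/(10·Wi)
  = 12.4000/(10·10.0) + 1/√10719 = 0.124000 + 0.009659 = 0.133659
P80 = (1/0.133659)² = 7.4817² = 55.98 µm

P80 = 56.0 µm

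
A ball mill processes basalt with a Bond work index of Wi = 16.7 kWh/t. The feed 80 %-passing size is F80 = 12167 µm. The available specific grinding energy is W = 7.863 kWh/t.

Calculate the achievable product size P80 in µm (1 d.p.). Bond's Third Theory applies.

W = 10·Wi·[P80^(−½) − F80^(−½)]
P80^(−½) = W/(10 Wi) + F80^(−½)
  = 7.8630/(10·16.7) + 1/√12167 = 0.047084 + 0.009066 = 0.056150
P80 = (1/0.056150)² = 17.8095² = 317.18 µm

P80 = 317.2 µm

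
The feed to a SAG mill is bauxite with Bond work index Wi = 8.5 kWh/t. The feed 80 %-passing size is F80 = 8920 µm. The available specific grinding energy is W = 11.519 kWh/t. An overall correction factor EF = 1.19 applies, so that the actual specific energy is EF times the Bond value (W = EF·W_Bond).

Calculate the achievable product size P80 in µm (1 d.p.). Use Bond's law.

P80 = 64.5 µm

W = 10 Wi (1/√P80 − 1/√F80)  [Bond]
W_Bond = W / EF = 11.519 / 1.19 = 9.6798 kWh/t
⇒ 1/√P80 = W_Bond/(10·Wi) + 1/√F80
  = 9.6798/(10·8.5) + 1/√8920 = 0.113880 + 0.010588 = 0.124468
P80 = (1/0.124468)² = 8.0342² = 64.55 µm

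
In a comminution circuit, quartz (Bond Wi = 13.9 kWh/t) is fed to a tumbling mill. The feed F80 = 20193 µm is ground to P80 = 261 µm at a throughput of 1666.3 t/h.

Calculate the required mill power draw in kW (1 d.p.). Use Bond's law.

Bond:  W = 10 Wi (1/√P − 1/√F)
W = 10·13.9·(1/√261 − 1/√20193) = 10·13.9·(0.054861) = 7.6257 kWh/t
P_mill = W·ṁ = 7.6257·1666.3 = 12706.7 kW

P = 12706.7 kW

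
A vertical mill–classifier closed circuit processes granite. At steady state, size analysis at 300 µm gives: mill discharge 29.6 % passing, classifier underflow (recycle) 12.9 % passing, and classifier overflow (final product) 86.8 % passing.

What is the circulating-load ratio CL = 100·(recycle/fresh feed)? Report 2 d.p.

Mass balance on the −300 µm fraction:
r = (o − d)/(d − u)
r = (86.8 − 29.6)/(29.6 − 12.9) = 57.2/16.7 = 3.4251
CL = 100·r = 342.51 %

CL = 342.51 %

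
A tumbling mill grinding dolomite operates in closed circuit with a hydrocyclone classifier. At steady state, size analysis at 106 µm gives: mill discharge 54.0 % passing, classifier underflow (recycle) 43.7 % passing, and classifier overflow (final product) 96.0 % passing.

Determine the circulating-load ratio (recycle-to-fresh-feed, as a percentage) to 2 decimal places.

CL = 407.77 %

Mass balance on the −106 µm fraction:
r = (o − d)/(d − u)
r = (96.0 − 54.0)/(54.0 − 43.7) = 42.0/10.3 = 4.0777
CL = 100·r = 407.77 %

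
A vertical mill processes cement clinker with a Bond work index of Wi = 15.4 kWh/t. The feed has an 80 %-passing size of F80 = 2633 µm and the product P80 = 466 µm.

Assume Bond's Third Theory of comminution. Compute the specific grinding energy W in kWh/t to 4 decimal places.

W = 4.1327 kWh/t

W_Bond = 10·Wi·(1/√P₈₀ − 1/√F₈₀)
1/√466 = 0.046324;  1/√2633 = 0.019488
W = 10·15.4·(0.046324 − 0.019488) = 4.1327 kWh/t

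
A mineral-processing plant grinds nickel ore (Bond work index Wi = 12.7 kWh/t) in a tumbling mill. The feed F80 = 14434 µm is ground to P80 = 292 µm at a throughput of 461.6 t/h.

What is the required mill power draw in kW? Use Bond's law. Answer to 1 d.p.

W = 10 Wi (P80^-0.5 − F80^-0.5)
W = 10·12.7·(1/√292 − 1/√14434) = 10·12.7·(0.050197) = 6.3750 kWh/t
Power = W × throughput = 6.3750 kWh/t × 461.6 t/h = 2942.7 kW

P = 2942.7 kW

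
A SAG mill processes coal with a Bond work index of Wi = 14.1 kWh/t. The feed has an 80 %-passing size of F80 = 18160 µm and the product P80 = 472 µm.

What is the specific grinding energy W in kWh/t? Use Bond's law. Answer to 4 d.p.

Bond: W = 10·Wi·(1/√P80 − 1/√F80)
1/√472 = 0.046029;  1/√18160 = 0.007421
W = 10·14.1·(0.046029 − 0.007421) = 5.4437 kWh/t

W = 5.4437 kWh/t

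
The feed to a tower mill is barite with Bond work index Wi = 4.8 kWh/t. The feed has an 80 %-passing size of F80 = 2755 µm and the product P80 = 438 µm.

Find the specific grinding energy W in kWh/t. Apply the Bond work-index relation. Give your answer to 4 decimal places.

W = 1.3790 kWh/t

W = 10 Wi / √P80 − 10 Wi / √F80
1/√438 = 0.047782;  1/√2755 = 0.019052
W = 10·4.8·(0.047782 − 0.019052) = 1.3790 kWh/t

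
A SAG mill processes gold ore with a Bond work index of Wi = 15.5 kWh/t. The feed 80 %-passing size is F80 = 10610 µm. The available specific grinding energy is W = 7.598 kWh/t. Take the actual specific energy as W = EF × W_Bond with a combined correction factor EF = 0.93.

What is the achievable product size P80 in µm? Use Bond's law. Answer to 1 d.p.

P80 = 256.7 µm

W = 10·Wi·(P80^(-½) − F80^(-½))
W_Bond = W / EF = 7.598 / 0.93 = 8.1699 kWh/t
P80^(−½) = W_Bond/(10 Wi) + F80^(−½)
  = 8.1699/(10·15.5) + 1/√10610 = 0.052709 + 0.009708 = 0.062417
P80 = (1/0.062417)² = 16.0212² = 256.68 µm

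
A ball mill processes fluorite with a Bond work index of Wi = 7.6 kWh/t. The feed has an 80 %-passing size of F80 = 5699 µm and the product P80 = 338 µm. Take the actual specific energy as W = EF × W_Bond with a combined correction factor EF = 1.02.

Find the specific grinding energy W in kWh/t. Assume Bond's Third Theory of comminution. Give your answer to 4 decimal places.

Bond: W = 10·Wi·(1/√P80 − 1/√F80)
1/√338 = 0.054393;  1/√5699 = 0.013246
W = 10·7.6·(0.054393 − 0.013246) = 3.1271 kWh/t
Apply correction: 3.1271 × 1.02 = 3.1897 kWh/t

W = 3.1897 kWh/t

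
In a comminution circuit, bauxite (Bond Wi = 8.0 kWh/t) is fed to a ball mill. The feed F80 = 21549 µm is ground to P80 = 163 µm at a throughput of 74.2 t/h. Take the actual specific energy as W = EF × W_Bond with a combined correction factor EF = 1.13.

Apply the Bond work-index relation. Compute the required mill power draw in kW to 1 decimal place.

P = 479.7 kW

W = 10·Wi·[P80^(−½) − F80^(−½)]
W = 10·8.0·(1/√163 − 1/√21549) = 10·8.0·(0.071514) = 5.7211 kWh/t
Corrected W = EF·W_Bond = 1.13·5.7211 = 6.4649 kWh/t
Power = W × throughput = 6.4649 kWh/t × 74.2 t/h = 479.7 kW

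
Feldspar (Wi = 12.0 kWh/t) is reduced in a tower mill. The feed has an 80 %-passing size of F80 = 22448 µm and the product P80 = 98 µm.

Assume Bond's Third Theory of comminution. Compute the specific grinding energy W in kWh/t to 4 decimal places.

W = 11.3209 kWh/t

W = 10·Wi·[P80^(−½) − F80^(−½)]
1/√98 = 0.101015;  1/√22448 = 0.006674
W = 10·12.0·(0.101015 − 0.006674) = 11.3209 kWh/t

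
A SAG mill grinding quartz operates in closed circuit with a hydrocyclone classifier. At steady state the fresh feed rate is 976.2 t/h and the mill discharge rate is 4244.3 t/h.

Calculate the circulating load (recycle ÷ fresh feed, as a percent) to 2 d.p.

CL = 334.78 %

M = F + R at steady state, so:
R = M − F = 4244.3 − 976.2 = 3268.1 t/h
CL = 100·R/F = 100·3268.1/976.2 = 334.78 %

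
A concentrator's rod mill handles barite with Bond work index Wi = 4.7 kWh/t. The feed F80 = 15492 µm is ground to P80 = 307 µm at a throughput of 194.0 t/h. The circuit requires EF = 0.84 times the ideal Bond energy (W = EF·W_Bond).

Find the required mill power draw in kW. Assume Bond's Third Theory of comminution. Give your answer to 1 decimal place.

Bond:  W = 10 Wi (1/√P − 1/√F)
W = 10·4.7·(1/√307 − 1/√15492) = 10·4.7·(0.049039) = 2.3048 kWh/t
Corrected W = EF·W_Bond = 0.84·2.3048 = 1.9360 kWh/t
Power = W × throughput = 1.9360 kWh/t × 194.0 t/h = 375.6 kW

P = 375.6 kW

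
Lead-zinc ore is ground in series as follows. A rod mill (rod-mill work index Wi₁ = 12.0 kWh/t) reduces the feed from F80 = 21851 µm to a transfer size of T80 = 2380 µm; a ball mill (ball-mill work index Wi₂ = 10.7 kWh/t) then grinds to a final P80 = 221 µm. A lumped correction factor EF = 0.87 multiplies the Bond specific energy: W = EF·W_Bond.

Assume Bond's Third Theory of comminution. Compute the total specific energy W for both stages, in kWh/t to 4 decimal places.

W = 5.7875 kWh/t

W = 10·Wi·[P80^(−½) − F80^(−½)]
Stage 1 (21851→2380 µm, Wi₁=12.0): W₁ = 10·12.0·(0.020498 − 0.006765) = 1.6480 kWh/t
Stage 2 (2380→221 µm, Wi₂=10.7): W₂ = 10·10.7·(0.067267 − 0.020498) = 5.0043 kWh/t
W = W₁ + W₂ = 1.6480 + 5.0043 = 6.6523 kWh/t
With EF = 0.87: W = 6.6523·0.87 = 5.7875 kWh/t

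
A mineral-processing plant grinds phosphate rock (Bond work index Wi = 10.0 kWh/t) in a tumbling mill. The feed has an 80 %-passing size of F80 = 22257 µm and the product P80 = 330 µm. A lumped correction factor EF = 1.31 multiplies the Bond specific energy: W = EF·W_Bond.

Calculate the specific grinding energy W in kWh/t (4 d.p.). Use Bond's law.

W = 6.3332 kWh/t

Bond: W = 10·Wi·(1/√P80 − 1/√F80)
1/√330 = 0.055048;  1/√22257 = 0.006703
W = 10·10.0·(0.055048 − 0.006703) = 4.8345 kWh/t
Corrected W = EF·W_Bond = 1.31·4.8345 = 6.3332 kWh/t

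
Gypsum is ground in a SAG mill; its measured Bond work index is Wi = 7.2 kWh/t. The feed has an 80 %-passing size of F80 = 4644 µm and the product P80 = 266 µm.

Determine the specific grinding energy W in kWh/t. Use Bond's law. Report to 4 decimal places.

W = 3.3581 kWh/t

Bond:  W = 10 Wi (1/√P − 1/√F)
1/√266 = 0.061314;  1/√4644 = 0.014674
W = 10·7.2·(0.061314 − 0.014674) = 3.3581 kWh/t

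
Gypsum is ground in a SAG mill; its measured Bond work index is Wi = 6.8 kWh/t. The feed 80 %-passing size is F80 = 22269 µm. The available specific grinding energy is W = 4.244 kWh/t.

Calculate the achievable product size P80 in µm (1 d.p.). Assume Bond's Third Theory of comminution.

W_Bond = 10·Wi·(1/√P₈₀ − 1/√F₈₀)
P80^(−½) = W/(10 Wi) + F80^(−½)
  = 4.2440/(10·6.8) + 1/√22269 = 0.062412 + 0.006701 = 0.069113
P80 = (1/0.069113)² = 14.4691² = 209.35 µm

P80 = 209.4 µm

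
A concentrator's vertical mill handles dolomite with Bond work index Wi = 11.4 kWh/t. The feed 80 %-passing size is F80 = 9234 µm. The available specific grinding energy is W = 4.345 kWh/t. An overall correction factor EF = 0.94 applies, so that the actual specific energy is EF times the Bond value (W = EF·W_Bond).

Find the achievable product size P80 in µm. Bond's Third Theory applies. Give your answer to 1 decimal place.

W = 10 Wi (P80^-0.5 − F80^-0.5)
W_Bond = W / EF = 4.345 / 0.94 = 4.6223 kWh/t
⇒ 1/√P80 = W_Bond/(10 Wi) + 1/√F80
  = 4.6223/(10·11.4) + 1/√9234 = 0.040547 + 0.010407 = 0.050953
P80 = (1/0.050953)² = 19.6258² = 385.17 µm

P80 = 385.2 µm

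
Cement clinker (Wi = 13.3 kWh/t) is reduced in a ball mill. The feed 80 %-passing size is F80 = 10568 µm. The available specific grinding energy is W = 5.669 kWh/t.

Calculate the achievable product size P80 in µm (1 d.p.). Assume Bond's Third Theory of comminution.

P80 = 364.9 µm

W = 10·Wi·(P80^(-½) − F80^(-½))
⇒ 1/√P80 = W/(10·Wi) + 1/√F80
  = 5.6690/(10·13.3) + 1/√10568 = 0.042624 + 0.009728 = 0.052352
P80 = (1/0.052352)² = 19.1016² = 364.87 µm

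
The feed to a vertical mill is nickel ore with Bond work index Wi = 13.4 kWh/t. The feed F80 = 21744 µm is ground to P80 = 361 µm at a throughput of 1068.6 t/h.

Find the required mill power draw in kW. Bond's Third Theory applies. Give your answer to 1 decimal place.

P = 6565.4 kW

W = 10 Wi (1/√P80 − 1/√F80)  [Bond]
W = 10·13.4·(1/√361 − 1/√21744) = 10·13.4·(0.045850) = 6.1439 kWh/t
Power = W × throughput = 6.1439 kWh/t × 1068.6 t/h = 6565.4 kW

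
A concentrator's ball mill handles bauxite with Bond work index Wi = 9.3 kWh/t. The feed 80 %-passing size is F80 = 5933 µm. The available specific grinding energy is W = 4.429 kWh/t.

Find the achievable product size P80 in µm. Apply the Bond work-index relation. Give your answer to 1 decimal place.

P80 = 272.2 µm

W = 10·Wi·[P80^(−½) − F80^(−½)]
P80^-0.5 = F80^-0.5 + W/(10 Wi)
  = 4.4290/(10·9.3) + 1/√5933 = 0.047624 + 0.012983 = 0.060606
P80 = (1/0.060606)² = 16.4999² = 272.25 µm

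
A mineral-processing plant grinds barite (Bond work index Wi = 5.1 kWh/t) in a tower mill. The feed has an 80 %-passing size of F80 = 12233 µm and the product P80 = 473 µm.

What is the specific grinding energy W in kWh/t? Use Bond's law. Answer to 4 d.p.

W = 10·Wi·[P80^(−½) − F80^(−½)]
1/√473 = 0.045980;  1/√12233 = 0.009041
W = 10·5.1·(0.045980 − 0.009041) = 1.8839 kWh/t

W = 1.8839 kWh/t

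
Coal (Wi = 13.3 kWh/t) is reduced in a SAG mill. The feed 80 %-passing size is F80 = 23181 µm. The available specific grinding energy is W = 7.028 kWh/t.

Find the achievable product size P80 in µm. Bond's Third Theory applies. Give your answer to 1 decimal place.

W = 10·Wi·(P80^(-½) − F80^(-½))
1/√P80 = 1/√F80 + W/(10·Wi)
  = 7.0280/(10·13.3) + 1/√23181 = 0.052842 + 0.006568 = 0.059410
P80 = (1/0.059410)² = 16.8322² = 283.32 µm

P80 = 283.3 µm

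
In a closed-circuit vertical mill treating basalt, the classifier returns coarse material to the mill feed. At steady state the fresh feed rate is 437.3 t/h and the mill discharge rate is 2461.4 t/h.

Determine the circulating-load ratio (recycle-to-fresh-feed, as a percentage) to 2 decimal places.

Steady state: M = F + R.
R = M − F = 2461.4 − 437.3 = 2024.1 t/h
CL = 100·R/F = 100·2024.1/437.3 = 462.86 %

CL = 462.86 %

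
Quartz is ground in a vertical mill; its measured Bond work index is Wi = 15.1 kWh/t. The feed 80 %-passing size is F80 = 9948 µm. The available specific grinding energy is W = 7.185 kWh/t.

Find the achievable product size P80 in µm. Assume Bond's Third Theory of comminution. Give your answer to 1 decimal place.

P80 = 301.3 µm

W = 10·Wi·(P80^(-½) − F80^(-½))
P80^-0.5 = F80^-0.5 + W/(10 Wi)
  = 7.1850/(10·15.1) + 1/√9948 = 0.047583 + 0.010026 = 0.057609
P80 = (1/0.057609)² = 17.3584² = 301.32 µm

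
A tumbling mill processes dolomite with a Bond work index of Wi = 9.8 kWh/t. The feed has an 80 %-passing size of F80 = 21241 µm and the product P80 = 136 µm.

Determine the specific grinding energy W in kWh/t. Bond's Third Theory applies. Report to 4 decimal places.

W_Bond = 10·Wi·(1/√P₈₀ − 1/√F₈₀)
1/√136 = 0.085749;  1/√21241 = 0.006861
W = 10·9.8·(0.085749 − 0.006861) = 7.7310 kWh/t

W = 7.7310 kWh/t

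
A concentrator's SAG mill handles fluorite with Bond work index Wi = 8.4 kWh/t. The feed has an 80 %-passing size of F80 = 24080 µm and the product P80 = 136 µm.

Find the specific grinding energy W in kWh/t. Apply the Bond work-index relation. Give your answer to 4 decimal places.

W = 6.6616 kWh/t

W = 10 Wi / √P80 − 10 Wi / √F80
1/√136 = 0.085749;  1/√24080 = 0.006444
W = 10·8.4·(0.085749 − 0.006444) = 6.6616 kWh/t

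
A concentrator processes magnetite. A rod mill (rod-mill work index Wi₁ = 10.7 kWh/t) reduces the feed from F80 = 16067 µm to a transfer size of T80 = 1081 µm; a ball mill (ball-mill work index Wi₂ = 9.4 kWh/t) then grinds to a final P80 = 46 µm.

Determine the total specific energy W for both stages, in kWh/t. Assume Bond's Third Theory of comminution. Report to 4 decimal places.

Bond: W = 10·Wi·(1/√P80 − 1/√F80)
Stage 1 (16067→1081 µm, Wi₁=10.7): W₁ = 10·10.7·(0.030415 − 0.007889) = 2.4103 kWh/t
Stage 2 (1081→46 µm, Wi₂=9.4): W₂ = 10·9.4·(0.147442 − 0.030415) = 11.0005 kWh/t
W = W₁ + W₂ = 2.4103 + 11.0005 = 13.4108 kWh/t

W = 13.4108 kWh/t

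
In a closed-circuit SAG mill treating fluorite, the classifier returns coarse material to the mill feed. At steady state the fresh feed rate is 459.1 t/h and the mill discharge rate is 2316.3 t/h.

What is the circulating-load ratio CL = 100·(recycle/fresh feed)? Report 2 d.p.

Mill node: discharge = fresh + recycle.
R = M − F = 2316.3 − 459.1 = 1857.2 t/h
CL = 100·R/F = 100·1857.2/459.1 = 404.53 %

CL = 404.53 %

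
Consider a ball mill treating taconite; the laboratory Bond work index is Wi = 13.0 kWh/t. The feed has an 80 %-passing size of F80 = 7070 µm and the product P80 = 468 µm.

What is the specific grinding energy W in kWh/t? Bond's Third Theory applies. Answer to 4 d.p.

Bond:  W = 10 Wi (1/√P − 1/√F)
1/√468 = 0.046225;  1/√7070 = 0.011893
W = 10·13.0·(0.046225 − 0.011893) = 4.4632 kWh/t

W = 4.4632 kWh/t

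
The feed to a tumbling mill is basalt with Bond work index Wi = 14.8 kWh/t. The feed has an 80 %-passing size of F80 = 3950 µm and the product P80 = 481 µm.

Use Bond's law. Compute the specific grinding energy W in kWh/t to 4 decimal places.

W = 4.3934 kWh/t

W = 10 Wi (P80^-0.5 − F80^-0.5)
1/√481 = 0.045596;  1/√3950 = 0.015911
W = 10·14.8·(0.045596 − 0.015911) = 4.3934 kWh/t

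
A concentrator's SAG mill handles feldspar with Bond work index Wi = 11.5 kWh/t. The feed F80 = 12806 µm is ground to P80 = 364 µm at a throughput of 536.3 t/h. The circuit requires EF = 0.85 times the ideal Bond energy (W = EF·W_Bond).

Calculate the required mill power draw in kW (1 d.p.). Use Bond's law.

W = 10·Wi·[P80^(−½) − F80^(−½)]
W = 10·11.5·(1/√364 − 1/√12806) = 10·11.5·(0.043577) = 5.0114 kWh/t
Apply correction: 5.0114 × 0.85 = 4.2597 kWh/t
Mill draw = 4.2597 × 536.3 = 2284.5 kW

P = 2284.5 kW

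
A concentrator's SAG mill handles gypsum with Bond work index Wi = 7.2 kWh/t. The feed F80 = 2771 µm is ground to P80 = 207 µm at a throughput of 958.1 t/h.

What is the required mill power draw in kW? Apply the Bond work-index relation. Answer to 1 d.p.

W = 10 Wi (P80^-0.5 − F80^-0.5)
W = 10·7.2·(1/√207 − 1/√2771) = 10·7.2·(0.050508) = 3.6366 kWh/t
P = W·T = 3.6366·958.1 = 3484.2 kW

P = 3484.2 kW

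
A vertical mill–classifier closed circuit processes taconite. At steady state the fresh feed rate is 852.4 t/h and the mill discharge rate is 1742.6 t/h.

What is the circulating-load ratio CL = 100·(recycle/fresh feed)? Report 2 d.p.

Steady state: M = F + R.
R = M − F = 1742.6 − 852.4 = 890.2 t/h
CL = 100·R/F = 100·890.2/852.4 = 104.43 %

CL = 104.43 %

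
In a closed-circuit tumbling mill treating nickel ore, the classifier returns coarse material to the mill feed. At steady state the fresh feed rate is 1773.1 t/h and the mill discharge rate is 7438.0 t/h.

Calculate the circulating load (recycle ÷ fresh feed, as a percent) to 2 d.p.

CL = 319.49 %

M = F + R at steady state, so:
R = M − F = 7438.0 − 1773.1 = 5664.9 t/h
CL = 100·R/F = 100·5664.9/1773.1 = 319.49 %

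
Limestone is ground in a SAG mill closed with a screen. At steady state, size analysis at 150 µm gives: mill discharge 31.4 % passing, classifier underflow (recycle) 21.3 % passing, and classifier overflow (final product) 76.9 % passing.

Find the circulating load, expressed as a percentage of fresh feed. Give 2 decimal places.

Let r = R/F. Size balance at 150 µm:
d + r·d = r·u + o → r(d−u) = o−d
r = (76.9 − 31.4)/(31.4 − 21.3) = 45.5/10.1 = 4.5050
CL = 100·r = 450.50 %

CL = 450.50 %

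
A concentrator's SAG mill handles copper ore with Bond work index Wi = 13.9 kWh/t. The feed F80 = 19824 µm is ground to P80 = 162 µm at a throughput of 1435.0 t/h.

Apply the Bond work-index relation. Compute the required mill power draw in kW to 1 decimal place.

P = 14254.8 kW

W = 10·Wi·(P80^(-½) − F80^(-½))
W = 10·13.9·(1/√162 − 1/√19824) = 10·13.9·(0.071465) = 9.9336 kWh/t
P_mill = W·ṁ = 9.9336·1435.0 = 14254.8 kW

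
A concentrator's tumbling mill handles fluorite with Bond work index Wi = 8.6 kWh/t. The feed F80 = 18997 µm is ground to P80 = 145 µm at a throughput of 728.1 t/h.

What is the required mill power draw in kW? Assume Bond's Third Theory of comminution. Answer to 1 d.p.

W = 10 Wi (1/√P80 − 1/√F80)  [Bond]
W = 10·8.6·(1/√145 − 1/√18997) = 10·8.6·(0.075790) = 6.5180 kWh/t
Power = W × throughput = 6.5180 kWh/t × 728.1 t/h = 4745.7 kW

P = 4745.7 kW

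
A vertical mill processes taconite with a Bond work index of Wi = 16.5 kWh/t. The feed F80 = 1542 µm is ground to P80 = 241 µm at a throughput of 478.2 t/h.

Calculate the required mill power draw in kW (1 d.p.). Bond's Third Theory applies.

W = 10 Wi (P80^-0.5 − F80^-0.5)
W = 10·16.5·(1/√241 − 1/√1542) = 10·16.5·(0.038950) = 6.4267 kWh/t
P_mill = W·ṁ = 6.4267·478.2 = 3073.3 kW

P = 3073.3 kW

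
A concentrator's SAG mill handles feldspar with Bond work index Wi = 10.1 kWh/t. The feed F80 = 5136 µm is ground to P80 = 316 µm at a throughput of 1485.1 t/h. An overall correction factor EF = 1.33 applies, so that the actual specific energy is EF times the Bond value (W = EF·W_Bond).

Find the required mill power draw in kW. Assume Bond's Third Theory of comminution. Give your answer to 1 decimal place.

P = 8438.7 kW

W = 10·Wi·[P80^(−½) − F80^(−½)]
W = 10·10.1·(1/√316 − 1/√5136) = 10·10.1·(0.042301) = 4.2724 kWh/t
With EF = 1.33: W = 4.2724·1.33 = 5.6823 kWh/t
P_mill = W·ṁ = 5.6823·1485.1 = 8438.7 kW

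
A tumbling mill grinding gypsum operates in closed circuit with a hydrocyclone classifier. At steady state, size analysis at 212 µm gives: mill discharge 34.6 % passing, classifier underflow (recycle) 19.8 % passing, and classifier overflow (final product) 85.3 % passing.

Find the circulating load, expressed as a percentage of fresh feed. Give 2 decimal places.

CL = 342.57 %

Balance %-passing 212 µm (r = R/F):
Fd + Rd = Ru + Fo ⇒ R/F = (o−d)/(d−u)
r = (85.3 − 34.6)/(34.6 − 19.8) = 50.7/14.8 = 3.4257
CL = 100·r = 342.57 %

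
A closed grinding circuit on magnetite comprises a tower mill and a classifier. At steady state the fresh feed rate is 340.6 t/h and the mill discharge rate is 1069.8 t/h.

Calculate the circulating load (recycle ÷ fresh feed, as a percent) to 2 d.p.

CL = 214.09 %

Discharge = new feed + return, hence
R = M − F = 1069.8 − 340.6 = 729.2 t/h
CL = 100·R/F = 100·729.2/340.6 = 214.09 %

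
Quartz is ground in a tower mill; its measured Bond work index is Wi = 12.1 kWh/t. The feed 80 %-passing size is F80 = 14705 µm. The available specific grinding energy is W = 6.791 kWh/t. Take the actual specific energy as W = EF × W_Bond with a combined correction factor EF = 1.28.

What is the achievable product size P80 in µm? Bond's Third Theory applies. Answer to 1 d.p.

W = 10 Wi (1/√P80 − 1/√F80)  [Bond]
W_Bond = W / EF = 6.791 / 1.28 = 5.3055 kWh/t
⇒ 1/√P80 = W_Bond/(10 Wi) + 1/√F80
  = 5.3055/(10·12.1) + 1/√14705 = 0.043847 + 0.008246 = 0.052093
P80 = (1/0.052093)² = 19.1963² = 368.50 µm

P80 = 368.5 µm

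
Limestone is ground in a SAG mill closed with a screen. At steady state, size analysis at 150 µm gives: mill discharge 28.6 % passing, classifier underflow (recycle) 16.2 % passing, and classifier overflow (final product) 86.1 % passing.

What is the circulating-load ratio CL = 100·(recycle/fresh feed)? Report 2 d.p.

CL = 463.71 %

Let r = R/F. Size balance at 150 µm:
Fd + Rd = Ru + Fo ⇒ R/F = (o−d)/(d−u)
r = (86.1 − 28.6)/(28.6 − 16.2) = 57.5/12.4 = 4.6371
CL = 100·r = 463.71 %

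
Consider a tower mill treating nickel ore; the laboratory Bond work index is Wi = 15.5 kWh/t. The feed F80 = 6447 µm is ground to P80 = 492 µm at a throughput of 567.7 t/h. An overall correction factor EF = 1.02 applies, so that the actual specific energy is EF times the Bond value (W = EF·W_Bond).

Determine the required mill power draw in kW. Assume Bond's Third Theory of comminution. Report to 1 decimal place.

Bond:  W = 10 Wi (1/√P − 1/√F)
W = 10·15.5·(1/√492 − 1/√6447) = 10·15.5·(0.032629) = 5.0575 kWh/t
Corrected W = EF·W_Bond = 1.02·5.0575 = 5.1587 kWh/t
Power = W × throughput = 5.1587 kWh/t × 567.7 t/h = 2928.6 kW

P = 2928.6 kW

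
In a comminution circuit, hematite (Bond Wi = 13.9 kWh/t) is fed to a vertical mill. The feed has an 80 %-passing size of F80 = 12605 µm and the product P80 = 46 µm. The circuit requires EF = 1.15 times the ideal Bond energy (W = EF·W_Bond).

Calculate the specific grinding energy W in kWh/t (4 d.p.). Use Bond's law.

W = 22.1448 kWh/t

W = 10 Wi (1/√P80 − 1/√F80)  [Bond]
1/√46 = 0.147442;  1/√12605 = 0.008907
W = 10·13.9·(0.147442 − 0.008907) = 19.2564 kWh/t
W_actual = 1.15 × 19.2564 = 22.1448 kWh/t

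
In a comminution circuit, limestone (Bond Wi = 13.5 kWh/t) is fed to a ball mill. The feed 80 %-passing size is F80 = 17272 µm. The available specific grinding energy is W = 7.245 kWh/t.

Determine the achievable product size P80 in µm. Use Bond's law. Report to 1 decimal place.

W = 10·Wi·(P80^(-½) − F80^(-½))
P80^(−½) = W/(10 Wi) + F80^(−½)
  = 7.2450/(10·13.5) + 1/√17272 = 0.053667 + 0.007609 = 0.061276
P80 = (1/0.061276)² = 16.3197² = 266.33 µm

P80 = 266.3 µm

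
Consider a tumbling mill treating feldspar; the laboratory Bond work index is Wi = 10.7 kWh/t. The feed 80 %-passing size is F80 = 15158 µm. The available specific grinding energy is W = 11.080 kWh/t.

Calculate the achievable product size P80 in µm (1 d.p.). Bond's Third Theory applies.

W = 10 Wi (P80^-0.5 − F80^-0.5)
P80^-0.5 = F80^-0.5 + W/(10 Wi)
  = 11.0800/(10·10.7) + 1/√15158 = 0.103551 + 0.008122 = 0.111674
P80 = (1/0.111674)² = 8.9547² = 80.19 µm

P80 = 80.2 µm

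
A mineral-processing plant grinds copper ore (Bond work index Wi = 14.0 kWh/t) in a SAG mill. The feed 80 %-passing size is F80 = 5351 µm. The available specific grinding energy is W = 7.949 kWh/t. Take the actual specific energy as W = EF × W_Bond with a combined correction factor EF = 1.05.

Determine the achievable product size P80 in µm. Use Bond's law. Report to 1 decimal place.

W = 10·Wi·[P80^(−½) − F80^(−½)]
W_Bond = W / EF = 7.949 / 1.05 = 7.5705 kWh/t
P80^-0.5 = F80^-0.5 + W_Bond/(10 Wi)
  = 7.5705/(10·14.0) + 1/√5351 = 0.054075 + 0.013670 = 0.067745
P80 = (1/0.067745)² = 14.7612² = 217.89 µm

P80 = 217.9 µm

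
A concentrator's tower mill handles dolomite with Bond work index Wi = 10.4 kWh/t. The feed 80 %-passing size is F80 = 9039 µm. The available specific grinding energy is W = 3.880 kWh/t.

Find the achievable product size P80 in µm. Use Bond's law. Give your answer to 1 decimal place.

W = 10 Wi / √P80 − 10 Wi / √F80
⇒ 1/√P80 = W/(10 Wi) + 1/√F80
  = 3.8800/(10·10.4) + 1/√9039 = 0.037308 + 0.010518 = 0.047826
P80 = (1/0.047826)² = 20.9092² = 437.19 µm

P80 = 437.2 µm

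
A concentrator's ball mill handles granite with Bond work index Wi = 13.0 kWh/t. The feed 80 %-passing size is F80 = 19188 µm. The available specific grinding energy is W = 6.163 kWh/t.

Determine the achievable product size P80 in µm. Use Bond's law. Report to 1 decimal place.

P80 = 335.1 µm

Bond:  W = 10 Wi (1/√P − 1/√F)
P80^-0.5 = F80^-0.5 + W/(10 Wi)
  = 6.1630/(10·13.0) + 1/√19188 = 0.047408 + 0.007219 = 0.054627
P80 = (1/0.054627)² = 18.3060² = 335.11 µm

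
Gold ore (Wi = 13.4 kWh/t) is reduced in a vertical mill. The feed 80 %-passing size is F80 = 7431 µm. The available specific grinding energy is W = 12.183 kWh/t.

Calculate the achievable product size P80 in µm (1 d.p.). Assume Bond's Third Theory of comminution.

P80 = 95.1 µm

W = 10 Wi (P80^-0.5 − F80^-0.5)
P80^-0.5 = F80^-0.5 + W/(10 Wi)
  = 12.1830/(10·13.4) + 1/√7431 = 0.090918 + 0.011600 = 0.102518
P80 = (1/0.102518)² = 9.7543² = 95.15 µm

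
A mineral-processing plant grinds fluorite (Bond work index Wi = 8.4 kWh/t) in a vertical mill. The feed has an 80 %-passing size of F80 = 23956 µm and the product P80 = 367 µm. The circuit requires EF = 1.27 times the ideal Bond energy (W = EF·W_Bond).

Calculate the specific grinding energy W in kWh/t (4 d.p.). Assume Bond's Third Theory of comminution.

W = 10 Wi (P80^-0.5 − F80^-0.5)
1/√367 = 0.052200;  1/√23956 = 0.006461
W = 10·8.4·(0.052200 − 0.006461) = 3.8420 kWh/t
Apply correction: 3.8420 × 1.27 = 4.8794 kWh/t

W = 4.8794 kWh/t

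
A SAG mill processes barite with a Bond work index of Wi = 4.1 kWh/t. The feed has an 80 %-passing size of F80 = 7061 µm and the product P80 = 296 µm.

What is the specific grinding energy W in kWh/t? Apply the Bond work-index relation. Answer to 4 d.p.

W = 10 Wi (1/√P80 − 1/√F80)  [Bond]
1/√296 = 0.058124;  1/√7061 = 0.011901
W = 10·4.1·(0.058124 − 0.011901) = 1.8952 kWh/t

W = 1.8952 kWh/t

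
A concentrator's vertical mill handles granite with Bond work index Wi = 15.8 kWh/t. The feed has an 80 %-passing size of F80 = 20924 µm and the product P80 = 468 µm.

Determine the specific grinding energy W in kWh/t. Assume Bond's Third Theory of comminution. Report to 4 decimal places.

W = 10 Wi / √P80 − 10 Wi / √F80
1/√468 = 0.046225;  1/√20924 = 0.006913
W = 10·15.8·(0.046225 − 0.006913) = 6.2113 kWh/t

W = 6.2113 kWh/t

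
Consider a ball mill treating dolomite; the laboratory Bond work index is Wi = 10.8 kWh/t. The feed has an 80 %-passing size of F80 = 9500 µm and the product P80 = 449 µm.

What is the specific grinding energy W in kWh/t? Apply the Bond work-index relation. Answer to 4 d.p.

W = 10·Wi·[P80^(−½) − F80^(−½)]
1/√449 = 0.047193;  1/√9500 = 0.010260
W = 10·10.8·(0.047193 − 0.010260) = 3.9888 kWh/t

W = 3.9888 kWh/t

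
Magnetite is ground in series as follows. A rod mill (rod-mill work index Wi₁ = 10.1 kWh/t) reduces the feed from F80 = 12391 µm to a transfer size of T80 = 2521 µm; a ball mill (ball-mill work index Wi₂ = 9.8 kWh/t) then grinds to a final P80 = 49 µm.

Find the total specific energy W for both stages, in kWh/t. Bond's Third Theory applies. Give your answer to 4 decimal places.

W = 13.1524 kWh/t

W_Bond = 10·Wi·(1/√P₈₀ − 1/√F₈₀)
Stage 1 (12391→2521 µm, Wi₁=10.1): W₁ = 10·10.1·(0.019917 − 0.008984) = 1.1042 kWh/t
Stage 2 (2521→49 µm, Wi₂=9.8): W₂ = 10·9.8·(0.142857 − 0.019917) = 12.0482 kWh/t
W = W₁ + W₂ = 1.1042 + 12.0482 = 13.1524 kWh/t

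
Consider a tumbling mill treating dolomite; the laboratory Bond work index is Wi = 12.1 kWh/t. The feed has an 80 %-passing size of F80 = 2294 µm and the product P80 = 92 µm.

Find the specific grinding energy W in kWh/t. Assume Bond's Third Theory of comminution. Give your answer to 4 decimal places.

W = 10.0888 kWh/t

Bond: W = 10·Wi·(1/√P80 − 1/√F80)
1/√92 = 0.104257;  1/√2294 = 0.020879
W = 10·12.1·(0.104257 − 0.020879) = 10.0888 kWh/t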